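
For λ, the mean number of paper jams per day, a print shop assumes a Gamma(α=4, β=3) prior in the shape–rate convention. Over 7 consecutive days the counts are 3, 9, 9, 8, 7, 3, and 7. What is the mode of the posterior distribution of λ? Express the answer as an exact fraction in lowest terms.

Total count: 3 + 9 + 9 + 8 + 7 + 3 + 7 = 46.
Total exposure: 7 days.
The Gamma prior is conjugate for the Poisson rate, so λ | data ~ Gamma(4+46, 3+7) = Gamma(50, 10).
Posterior mode = (α'−1)/β' = 49/10.

49/10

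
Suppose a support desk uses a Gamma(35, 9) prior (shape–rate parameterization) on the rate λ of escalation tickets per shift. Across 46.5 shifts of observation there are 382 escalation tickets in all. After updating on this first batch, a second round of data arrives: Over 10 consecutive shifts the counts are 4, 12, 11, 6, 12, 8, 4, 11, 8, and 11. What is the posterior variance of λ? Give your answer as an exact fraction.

Total count 382 over total exposure 46.5 shifts.
After the first batch: Gamma(35 + 382, 9 + 46.5) = Gamma(417, 111/2).
Total count: 4 + 12 + 11 + 6 + 12 + 8 + 4 + 11 + 8 + 11 = 87.
Total exposure: 10 shifts.
After the second batch: Gamma(417 + 87, 111/2 + 10) = Gamma(504, 131/2).
Posterior variance = α'/β'² = 504/(17161/4) = 2016/17161.

2016/17161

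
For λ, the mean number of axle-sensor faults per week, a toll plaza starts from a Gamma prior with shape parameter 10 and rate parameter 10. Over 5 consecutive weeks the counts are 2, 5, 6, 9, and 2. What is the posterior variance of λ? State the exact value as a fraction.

34/225

Total count: 2 + 5 + 6 + 9 + 2 = 24.
Total exposure: 5 weeks.
Posterior: α' = 10 + 24 = 34, β' = 10 + 5 = 15.
Posterior variance = α'/β'² = 34/225.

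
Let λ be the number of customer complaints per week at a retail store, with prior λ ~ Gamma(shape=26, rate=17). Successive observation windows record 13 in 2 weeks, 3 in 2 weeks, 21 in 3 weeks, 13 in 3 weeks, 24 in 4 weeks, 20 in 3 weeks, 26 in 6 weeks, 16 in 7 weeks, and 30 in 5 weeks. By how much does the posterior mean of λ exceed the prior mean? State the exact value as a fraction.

Total count: 13 + 3 + 21 + 13 + 24 + 20 + 26 + 16 + 30 = 166.
Total exposure: 2 + 2 + 3 + 3 + 4 + 3 + 6 + 7 + 5 = 35 weeks.
By Gamma–Poisson conjugacy, the posterior is Gamma(α + Σx, β + Σt) = Gamma(26 + 166, 17 + 35) = Gamma(192, 52).
Posterior mean = 192/52 = 48/13; prior mean = 26/17 = 26/17. Difference = 48/13 − 26/17 = 478/221.

478/221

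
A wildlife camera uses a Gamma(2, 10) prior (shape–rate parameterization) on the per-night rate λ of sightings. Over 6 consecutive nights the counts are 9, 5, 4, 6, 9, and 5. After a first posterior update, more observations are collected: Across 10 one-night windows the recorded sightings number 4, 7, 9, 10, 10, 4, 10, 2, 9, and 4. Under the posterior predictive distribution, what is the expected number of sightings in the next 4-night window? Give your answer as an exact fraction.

218/13

Total count: 9 + 5 + 4 + 6 + 9 + 5 = 38.
Total exposure: 6 nights.
After the first batch: Gamma(2 + 38, 10 + 6) = Gamma(40, 16).
Total count: 4 + 7 + 9 + 10 + 10 + 4 + 10 + 2 + 9 + 4 = 69.
Total exposure: 10 nights.
After the second batch: Gamma(40 + 69, 16 + 10) = Gamma(109, 26).
Predictive mean over a 4-night window = T·E[λ|data] = 4·109/26 = 218/13.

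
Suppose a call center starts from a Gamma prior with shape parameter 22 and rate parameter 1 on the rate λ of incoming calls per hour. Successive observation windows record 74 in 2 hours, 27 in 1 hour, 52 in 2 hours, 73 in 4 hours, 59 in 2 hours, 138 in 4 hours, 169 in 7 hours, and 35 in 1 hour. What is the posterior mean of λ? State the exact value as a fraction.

649/24

Total count: 74 + 27 + 52 + 73 + 59 + 138 + 169 + 35 = 627.
Total exposure: 2 + 1 + 2 + 4 + 2 + 4 + 7 + 1 = 23 hours.
By Gamma–Poisson conjugacy, the posterior is Gamma(α + Σx, β + Σt) = Gamma(22 + 627, 1 + 23) = Gamma(649, 24).
Posterior mean = α'/β' = 649/24.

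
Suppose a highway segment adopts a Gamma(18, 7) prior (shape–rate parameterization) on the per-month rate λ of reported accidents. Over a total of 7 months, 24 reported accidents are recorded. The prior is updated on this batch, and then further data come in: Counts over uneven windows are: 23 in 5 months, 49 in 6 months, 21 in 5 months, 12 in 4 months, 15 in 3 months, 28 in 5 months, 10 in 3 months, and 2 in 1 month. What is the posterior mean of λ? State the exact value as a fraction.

101/23

Total count 24 over total exposure 7 months.
After the first batch: Gamma(18 + 24, 7 + 7) = Gamma(42, 14).
Total count: 23 + 49 + 21 + 12 + 15 + 28 + 10 + 2 = 160.
Total exposure: 5 + 6 + 5 + 4 + 3 + 5 + 3 + 1 = 32 months.
After the second batch: Gamma(42 + 160, 14 + 32) = Gamma(202, 46).
Posterior mean = α'/β' = 202/46 = 101/23.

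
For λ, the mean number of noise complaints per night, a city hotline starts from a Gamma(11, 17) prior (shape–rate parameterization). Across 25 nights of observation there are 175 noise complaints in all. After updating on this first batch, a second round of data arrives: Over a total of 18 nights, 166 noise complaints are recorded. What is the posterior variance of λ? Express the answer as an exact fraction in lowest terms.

Total count 175 over total exposure 25 nights.
After the first batch: Gamma(11 + 175, 17 + 25) = Gamma(186, 42).
Total count 166 over total exposure 18 nights.
After the second batch: Gamma(186 + 166, 42 + 18) = Gamma(352, 60).
Posterior variance = α'/β'² = 352/3600 = 22/225.

22/225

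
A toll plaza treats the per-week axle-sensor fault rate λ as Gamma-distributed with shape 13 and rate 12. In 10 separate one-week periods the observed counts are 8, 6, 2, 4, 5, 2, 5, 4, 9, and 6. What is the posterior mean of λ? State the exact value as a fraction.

32/11

Total count: 8 + 6 + 2 + 4 + 5 + 2 + 5 + 4 + 9 + 6 = 51.
Total exposure: 10 weeks.
By Gamma–Poisson conjugacy, the posterior is Gamma(α + Σx, β + Σt) = Gamma(13 + 51, 12 + 10) = Gamma(64, 22).
Posterior mean = α'/β' = 64/22 = 32/11.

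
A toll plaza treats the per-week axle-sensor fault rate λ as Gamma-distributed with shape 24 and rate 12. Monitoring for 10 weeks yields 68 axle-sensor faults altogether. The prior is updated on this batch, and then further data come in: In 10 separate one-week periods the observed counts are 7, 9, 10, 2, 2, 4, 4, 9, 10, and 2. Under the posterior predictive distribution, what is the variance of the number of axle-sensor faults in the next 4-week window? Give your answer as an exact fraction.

1359/64

Total count 68 over total exposure 10 weeks.
After the first batch: Gamma(24 + 68, 12 + 10) = Gamma(92, 22).
Total count: 7 + 9 + 10 + 2 + 2 + 4 + 4 + 9 + 10 + 2 = 59.
Total exposure: 10 weeks.
After the second batch: Gamma(92 + 59, 22 + 10) = Gamma(151, 32).
The posterior predictive for a window of length T is Negative Binomial with variance T·α'·(β'+T)/β'² = 4·151·36/1024 = 1359/64.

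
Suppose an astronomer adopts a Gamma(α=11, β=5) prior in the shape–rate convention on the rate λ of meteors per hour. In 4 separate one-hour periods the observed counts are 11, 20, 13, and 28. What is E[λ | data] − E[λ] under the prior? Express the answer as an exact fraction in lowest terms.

Total count: 11 + 20 + 13 + 28 = 72.
Total exposure: 4 hours.
By Gamma–Poisson conjugacy, the posterior is Gamma(α + Σx, β + Σt) = Gamma(11 + 72, 5 + 4) = Gamma(83, 9).
Posterior mean = 83/9 = 83/9; prior mean = 11/5 = 11/5. Difference = 83/9 − 11/5 = 316/45.

316/45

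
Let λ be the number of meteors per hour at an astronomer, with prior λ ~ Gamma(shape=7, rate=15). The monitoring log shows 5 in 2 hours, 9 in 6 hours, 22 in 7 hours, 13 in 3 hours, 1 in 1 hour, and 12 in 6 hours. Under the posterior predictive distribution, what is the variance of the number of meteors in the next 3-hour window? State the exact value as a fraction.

8901/1600

Total count: 5 + 9 + 22 + 13 + 1 + 12 = 62.
Total exposure: 2 + 6 + 7 + 3 + 1 + 6 = 25 hours.
Posterior: α' = 7 + 62 = 69, β' = 15 + 25 = 40.
The posterior predictive for a window of length T is Negative Binomial with variance T·α'·(β'+T)/β'² = 3·69·43/1600 = 8901/1600.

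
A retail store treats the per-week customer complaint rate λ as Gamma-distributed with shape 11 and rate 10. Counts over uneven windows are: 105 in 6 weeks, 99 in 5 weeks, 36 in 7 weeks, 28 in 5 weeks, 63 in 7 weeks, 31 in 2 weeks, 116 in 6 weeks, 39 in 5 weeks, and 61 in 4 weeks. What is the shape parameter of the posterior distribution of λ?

589

Total count: 105 + 99 + 36 + 28 + 63 + 31 + 116 + 39 + 61 = 578.
Total exposure: 6 + 5 + 7 + 5 + 7 + 2 + 6 + 5 + 4 = 47 weeks.
By Gamma–Poisson conjugacy, the posterior is Gamma(α + Σx, β + Σt) = Gamma(11 + 578, 10 + 47) = Gamma(589, 57).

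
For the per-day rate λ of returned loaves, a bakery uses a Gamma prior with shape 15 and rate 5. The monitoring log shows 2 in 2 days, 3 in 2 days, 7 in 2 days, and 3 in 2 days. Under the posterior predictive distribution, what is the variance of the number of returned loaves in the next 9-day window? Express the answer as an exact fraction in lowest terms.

5940/169

Total count: 2 + 3 + 7 + 3 = 15.
Total exposure: 2 + 2 + 2 + 2 = 8 days.
Posterior: α' = 15 + 15 = 30, β' = 5 + 8 = 13.
The posterior predictive for a window of length T is Negative Binomial with variance T·α'·(β'+T)/β'² = 9·30·22/169 = 5940/169.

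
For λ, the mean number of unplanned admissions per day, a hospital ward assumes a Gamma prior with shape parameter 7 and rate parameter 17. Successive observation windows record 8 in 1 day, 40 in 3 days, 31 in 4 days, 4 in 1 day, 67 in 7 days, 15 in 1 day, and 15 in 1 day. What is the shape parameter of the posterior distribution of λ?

187

Total count: 8 + 40 + 31 + 4 + 67 + 15 + 15 = 180.
Total exposure: 1 + 3 + 4 + 1 + 7 + 1 + 1 = 18 days.
By Gamma–Poisson conjugacy, the posterior is Gamma(α + Σx, β + Σt) = Gamma(7 + 180, 17 + 18) = Gamma(187, 35).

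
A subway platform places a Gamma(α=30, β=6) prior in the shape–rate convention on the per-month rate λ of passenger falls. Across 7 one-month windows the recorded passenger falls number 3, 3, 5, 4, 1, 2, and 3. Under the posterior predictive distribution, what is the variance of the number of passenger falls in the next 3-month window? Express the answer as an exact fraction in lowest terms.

Total count: 3 + 3 + 5 + 4 + 1 + 2 + 3 = 21.
Total exposure: 7 months.
The Gamma prior is conjugate for the Poisson rate, so λ | data ~ Gamma(30+21, 6+7) = Gamma(51, 13).
The posterior predictive for a window of length T is Negative Binomial with variance T·α'·(β'+T)/β'² = 3·51·16/169 = 2448/169.

2448/169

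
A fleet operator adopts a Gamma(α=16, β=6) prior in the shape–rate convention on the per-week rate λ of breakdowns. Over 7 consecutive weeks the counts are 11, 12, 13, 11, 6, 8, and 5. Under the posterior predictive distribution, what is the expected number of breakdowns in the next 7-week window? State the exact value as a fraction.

574/13

Total count: 11 + 12 + 13 + 11 + 6 + 8 + 5 = 66.
Total exposure: 7 weeks.
The Gamma prior is conjugate for the Poisson rate, so λ | data ~ Gamma(16+66, 6+7) = Gamma(82, 13).
Predictive mean over a 7-week window = T·E[λ|data] = 7·82/13 = 574/13.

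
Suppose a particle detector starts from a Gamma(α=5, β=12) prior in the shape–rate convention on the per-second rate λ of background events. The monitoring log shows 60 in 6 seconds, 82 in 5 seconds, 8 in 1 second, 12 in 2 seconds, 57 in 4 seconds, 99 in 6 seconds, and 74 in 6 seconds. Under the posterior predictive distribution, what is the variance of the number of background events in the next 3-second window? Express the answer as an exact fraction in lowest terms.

Total count: 60 + 82 + 8 + 12 + 57 + 99 + 74 = 392.
Total exposure: 6 + 5 + 1 + 2 + 4 + 6 + 6 = 30 seconds.
Conjugate update: add total count to the shape and total exposure to the rate, giving Gamma(397, 42).
The posterior predictive for a window of length T is Negative Binomial with variance T·α'·(β'+T)/β'² = 3·397·45/1764 = 5955/196.

5955/196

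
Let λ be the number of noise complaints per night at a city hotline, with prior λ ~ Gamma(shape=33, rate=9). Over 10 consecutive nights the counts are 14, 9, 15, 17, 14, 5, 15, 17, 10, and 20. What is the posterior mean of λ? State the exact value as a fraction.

169/19

Total count: 14 + 9 + 15 + 17 + 14 + 5 + 15 + 17 + 10 + 20 = 136.
Total exposure: 10 nights.
Conjugate update: add total count to the shape and total exposure to the rate, giving Gamma(169, 19).
Posterior mean = α'/β' = 169/19.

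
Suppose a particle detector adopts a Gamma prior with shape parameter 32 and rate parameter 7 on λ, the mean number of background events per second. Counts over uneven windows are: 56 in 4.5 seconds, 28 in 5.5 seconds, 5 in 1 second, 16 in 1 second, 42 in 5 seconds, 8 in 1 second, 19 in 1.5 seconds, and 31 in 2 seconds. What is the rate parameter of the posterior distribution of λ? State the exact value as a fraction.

57/2

Total count: 56 + 28 + 5 + 16 + 42 + 8 + 19 + 31 = 205.
Total exposure: 4.5 + 5.5 + 1 + 1 + 5 + 1 + 1.5 + 2 = 21.5 seconds.
Gamma(α, β) with Poisson data over total exposure Σt gives posterior Gamma(α+Σx, β+Σt) = Gamma(237, 57/2).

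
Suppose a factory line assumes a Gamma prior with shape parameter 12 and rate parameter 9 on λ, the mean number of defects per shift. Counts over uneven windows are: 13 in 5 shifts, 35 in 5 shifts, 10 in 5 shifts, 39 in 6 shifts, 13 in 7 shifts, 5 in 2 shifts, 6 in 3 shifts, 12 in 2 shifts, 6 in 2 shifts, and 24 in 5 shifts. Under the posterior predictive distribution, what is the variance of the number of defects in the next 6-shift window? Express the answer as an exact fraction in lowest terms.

6650/289

Total count: 13 + 35 + 10 + 39 + 13 + 5 + 6 + 12 + 6 + 24 = 163.
Total exposure: 5 + 5 + 5 + 6 + 7 + 2 + 3 + 2 + 2 + 5 = 42 shifts.
By Gamma–Poisson conjugacy, the posterior is Gamma(α + Σx, β + Σt) = Gamma(12 + 163, 9 + 42) = Gamma(175, 51).
The posterior predictive for a window of length T is Negative Binomial with variance T·α'·(β'+T)/β'² = 6·175·57/2601 = 6650/289.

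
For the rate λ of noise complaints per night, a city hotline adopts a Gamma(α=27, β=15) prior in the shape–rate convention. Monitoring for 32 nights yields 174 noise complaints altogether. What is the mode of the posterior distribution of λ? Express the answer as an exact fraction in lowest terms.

Total count 174 over total exposure 32 nights.
Posterior: α' = 27 + 174 = 201, β' = 15 + 32 = 47.
Posterior mode = (α'−1)/β' = 200/47.

200/47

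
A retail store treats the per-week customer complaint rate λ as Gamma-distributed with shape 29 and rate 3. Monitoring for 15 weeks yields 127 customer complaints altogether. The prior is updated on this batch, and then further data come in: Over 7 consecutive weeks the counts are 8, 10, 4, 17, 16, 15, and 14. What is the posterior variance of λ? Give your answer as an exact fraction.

Total count 127 over total exposure 15 weeks.
After the first batch: Gamma(29 + 127, 3 + 15) = Gamma(156, 18).
Total count: 8 + 10 + 4 + 17 + 16 + 15 + 14 = 84.
Total exposure: 7 weeks.
After the second batch: Gamma(156 + 84, 18 + 7) = Gamma(240, 25).
Posterior variance = α'/β'² = 240/625 = 48/125.

48/125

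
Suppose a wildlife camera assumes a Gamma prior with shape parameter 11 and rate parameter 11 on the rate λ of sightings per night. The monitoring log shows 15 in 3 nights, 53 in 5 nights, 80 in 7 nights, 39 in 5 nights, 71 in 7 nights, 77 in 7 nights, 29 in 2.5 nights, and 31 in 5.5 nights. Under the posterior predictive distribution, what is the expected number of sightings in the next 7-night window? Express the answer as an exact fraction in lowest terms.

2842/53

Total count: 15 + 53 + 80 + 39 + 71 + 77 + 29 + 31 = 395.
Total exposure: 3 + 5 + 7 + 5 + 7 + 7 + 2.5 + 5.5 = 42 nights.
Conjugate update: add total count to the shape and total exposure to the rate, giving Gamma(406, 53).
Predictive mean over a 7-night window = T·E[λ|data] = 7·406/53 = 2842/53.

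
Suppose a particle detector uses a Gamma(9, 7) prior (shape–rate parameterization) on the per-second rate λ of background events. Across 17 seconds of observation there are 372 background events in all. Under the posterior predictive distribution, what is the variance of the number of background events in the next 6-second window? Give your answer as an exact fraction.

Total count 372 over total exposure 17 seconds.
Gamma(α, β) with Poisson data over total exposure Σt gives posterior Gamma(α+Σx, β+Σt) = Gamma(381, 24).
The posterior predictive for a window of length T is Negative Binomial with variance T·α'·(β'+T)/β'² = 6·381·30/576 = 1905/16.

1905/16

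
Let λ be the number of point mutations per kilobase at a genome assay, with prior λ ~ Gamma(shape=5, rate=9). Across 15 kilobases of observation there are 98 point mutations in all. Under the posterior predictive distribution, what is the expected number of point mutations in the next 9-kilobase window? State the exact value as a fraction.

Total count 98 over total exposure 15 kilobases.
Posterior: α' = 5 + 98 = 103, β' = 9 + 15 = 24.
Predictive mean over a 9-kilobase window = T·E[λ|data] = 9·103/24 = 309/8.

309/8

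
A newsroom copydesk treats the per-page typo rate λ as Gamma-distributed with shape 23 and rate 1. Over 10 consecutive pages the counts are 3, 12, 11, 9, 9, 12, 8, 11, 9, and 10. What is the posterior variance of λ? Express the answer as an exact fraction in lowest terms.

117/121

Total count: 3 + 12 + 11 + 9 + 9 + 12 + 8 + 11 + 9 + 10 = 94.
Total exposure: 10 pages.
The Gamma prior is conjugate for the Poisson rate, so λ | data ~ Gamma(23+94, 1+10) = Gamma(117, 11).
Posterior variance = α'/β'² = 117/121.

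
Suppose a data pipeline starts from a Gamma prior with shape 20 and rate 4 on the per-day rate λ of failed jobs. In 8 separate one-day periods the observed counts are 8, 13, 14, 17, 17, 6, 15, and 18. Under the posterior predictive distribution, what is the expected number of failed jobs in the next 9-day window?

96

Total count: 8 + 13 + 14 + 17 + 17 + 6 + 15 + 18 = 108.
Total exposure: 8 days.
Conjugate update: add total count to the shape and total exposure to the rate, giving Gamma(128, 12).
Predictive mean over a 9-day window = T·E[λ|data] = 9·128/12 = 96.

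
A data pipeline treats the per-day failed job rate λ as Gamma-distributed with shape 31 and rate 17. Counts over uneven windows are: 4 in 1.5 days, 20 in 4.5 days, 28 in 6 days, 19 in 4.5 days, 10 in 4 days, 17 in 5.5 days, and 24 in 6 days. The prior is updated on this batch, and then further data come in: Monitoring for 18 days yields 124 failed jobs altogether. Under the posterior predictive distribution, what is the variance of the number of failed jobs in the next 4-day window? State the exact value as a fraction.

Total count: 4 + 20 + 28 + 19 + 10 + 17 + 24 = 122.
Total exposure: 1.5 + 4.5 + 6 + 4.5 + 4 + 5.5 + 6 = 32 days.
After the first batch: Gamma(31 + 122, 17 + 32) = Gamma(153, 49).
Total count 124 over total exposure 18 days.
After the second batch: Gamma(153 + 124, 49 + 18) = Gamma(277, 67).
The posterior predictive for a window of length T is Negative Binomial with variance T·α'·(β'+T)/β'² = 4·277·71/4489 = 78668/4489.

78668/4489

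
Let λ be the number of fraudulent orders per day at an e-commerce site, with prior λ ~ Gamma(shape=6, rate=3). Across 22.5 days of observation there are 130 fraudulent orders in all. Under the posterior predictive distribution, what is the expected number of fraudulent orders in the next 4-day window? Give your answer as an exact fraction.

Total count 130 over total exposure 22.5 days.
Conjugate update: add total count to the shape and total exposure to the rate, giving Gamma(136, 51/2).
Predictive mean over a 4-day window = T·E[λ|data] = 4·136/(51/2) = 64/3.

64/3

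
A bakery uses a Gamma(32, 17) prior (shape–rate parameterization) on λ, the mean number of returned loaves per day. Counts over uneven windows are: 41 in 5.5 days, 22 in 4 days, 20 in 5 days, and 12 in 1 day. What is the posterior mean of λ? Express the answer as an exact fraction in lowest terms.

254/65

Total count: 41 + 22 + 20 + 12 = 95.
Total exposure: 5.5 + 4 + 5 + 1 = 15.5 days.
By Gamma–Poisson conjugacy, the posterior is Gamma(α + Σx, β + Σt) = Gamma(32 + 95, 17 + 15.5) = Gamma(127, 65/2).
Posterior mean = α'/β' = 127/(65/2) = 254/65.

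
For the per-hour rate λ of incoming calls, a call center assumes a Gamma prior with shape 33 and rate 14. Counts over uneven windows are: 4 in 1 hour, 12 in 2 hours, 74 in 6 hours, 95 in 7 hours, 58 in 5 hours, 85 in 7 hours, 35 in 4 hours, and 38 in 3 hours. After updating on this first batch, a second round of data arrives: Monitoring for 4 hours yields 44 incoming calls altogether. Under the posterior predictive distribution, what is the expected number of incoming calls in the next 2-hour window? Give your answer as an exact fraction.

956/53

Total count: 4 + 12 + 74 + 95 + 58 + 85 + 35 + 38 = 401.
Total exposure: 1 + 2 + 6 + 7 + 5 + 7 + 4 + 3 = 35 hours.
After the first batch: Gamma(33 + 401, 14 + 35) = Gamma(434, 49).
Total count 44 over total exposure 4 hours.
After the second batch: Gamma(434 + 44, 49 + 4) = Gamma(478, 53).
Predictive mean over a 2-hour window = T·E[λ|data] = 2·478/53 = 956/53.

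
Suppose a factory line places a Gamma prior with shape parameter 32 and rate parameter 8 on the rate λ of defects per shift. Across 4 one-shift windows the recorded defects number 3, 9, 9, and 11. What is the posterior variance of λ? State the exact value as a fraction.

4/9

Total count: 3 + 9 + 9 + 11 = 32.
Total exposure: 4 shifts.
By Gamma–Poisson conjugacy, the posterior is Gamma(α + Σx, β + Σt) = Gamma(32 + 32, 8 + 4) = Gamma(64, 12).
Posterior variance = α'/β'² = 64/144 = 4/9.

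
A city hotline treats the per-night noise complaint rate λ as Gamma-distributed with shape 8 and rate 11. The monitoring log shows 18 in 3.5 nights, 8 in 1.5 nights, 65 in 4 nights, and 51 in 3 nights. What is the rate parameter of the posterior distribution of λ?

23

Total count: 18 + 8 + 65 + 51 = 142.
Total exposure: 3.5 + 1.5 + 4 + 3 = 12 nights.
By Gamma–Poisson conjugacy, the posterior is Gamma(α + Σx, β + Σt) = Gamma(8 + 142, 11 + 12) = Gamma(150, 23).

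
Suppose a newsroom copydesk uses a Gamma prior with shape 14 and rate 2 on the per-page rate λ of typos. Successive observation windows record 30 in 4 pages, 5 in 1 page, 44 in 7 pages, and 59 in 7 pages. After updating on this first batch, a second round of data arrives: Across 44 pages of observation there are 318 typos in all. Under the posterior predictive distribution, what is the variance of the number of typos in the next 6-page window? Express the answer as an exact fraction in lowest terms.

Total count: 30 + 5 + 44 + 59 = 138.
Total exposure: 4 + 1 + 7 + 7 = 19 pages.
After the first batch: Gamma(14 + 138, 2 + 19) = Gamma(152, 21).
Total count 318 over total exposure 44 pages.
After the second batch: Gamma(152 + 318, 21 + 44) = Gamma(470, 65).
The posterior predictive for a window of length T is Negative Binomial with variance T·α'·(β'+T)/β'² = 6·470·71/4225 = 40044/845.

40044/845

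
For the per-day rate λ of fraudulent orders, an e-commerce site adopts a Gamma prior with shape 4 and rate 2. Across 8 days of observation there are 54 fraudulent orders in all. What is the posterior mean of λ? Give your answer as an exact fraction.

Total count 54 over total exposure 8 days.
Gamma(α, β) with Poisson data over total exposure Σt gives posterior Gamma(α+Σx, β+Σt) = Gamma(58, 10).
Posterior mean = α'/β' = 58/10 = 29/5.

29/5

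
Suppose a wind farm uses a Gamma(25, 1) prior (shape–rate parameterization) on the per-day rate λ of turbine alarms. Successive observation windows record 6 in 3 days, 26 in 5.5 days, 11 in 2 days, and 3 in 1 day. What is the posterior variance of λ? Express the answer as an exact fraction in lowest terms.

Total count: 6 + 26 + 11 + 3 = 46.
Total exposure: 3 + 5.5 + 2 + 1 = 11.5 days.
The Gamma prior is conjugate for the Poisson rate, so λ | data ~ Gamma(25+46, 1+11.5) = Gamma(71, 25/2).
Posterior variance = α'/β'² = 71/(625/4) = 284/625.

284/625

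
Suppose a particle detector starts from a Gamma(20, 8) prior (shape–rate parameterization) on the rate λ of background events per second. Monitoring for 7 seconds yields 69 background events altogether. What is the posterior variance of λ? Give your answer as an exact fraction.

Total count 69 over total exposure 7 seconds.
Posterior: α' = 20 + 69 = 89, β' = 8 + 7 = 15.
Posterior variance = α'/β'² = 89/225.

89/225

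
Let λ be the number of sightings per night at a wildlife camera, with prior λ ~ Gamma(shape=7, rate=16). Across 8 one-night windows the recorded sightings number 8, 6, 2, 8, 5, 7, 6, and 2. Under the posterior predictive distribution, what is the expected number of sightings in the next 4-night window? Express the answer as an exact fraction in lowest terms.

Total count: 8 + 6 + 2 + 8 + 5 + 7 + 6 + 2 = 44.
Total exposure: 8 nights.
The Gamma prior is conjugate for the Poisson rate, so λ | data ~ Gamma(7+44, 16+8) = Gamma(51, 24).
Predictive mean over a 4-night window = T·E[λ|data] = 4·51/24 = 17/2.

17/2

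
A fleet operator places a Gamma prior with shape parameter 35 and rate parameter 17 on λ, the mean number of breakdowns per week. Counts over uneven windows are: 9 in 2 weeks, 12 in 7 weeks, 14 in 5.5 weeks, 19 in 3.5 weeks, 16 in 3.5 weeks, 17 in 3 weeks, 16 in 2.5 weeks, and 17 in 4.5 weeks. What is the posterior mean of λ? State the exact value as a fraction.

Total count: 9 + 12 + 14 + 19 + 16 + 17 + 16 + 17 = 120.
Total exposure: 2 + 7 + 5.5 + 3.5 + 3.5 + 3 + 2.5 + 4.5 = 31.5 weeks.
Posterior: α' = 35 + 120 = 155, β' = 17 + 31.5 = 97/2.
Posterior mean = α'/β' = 155/(97/2) = 310/97.

310/97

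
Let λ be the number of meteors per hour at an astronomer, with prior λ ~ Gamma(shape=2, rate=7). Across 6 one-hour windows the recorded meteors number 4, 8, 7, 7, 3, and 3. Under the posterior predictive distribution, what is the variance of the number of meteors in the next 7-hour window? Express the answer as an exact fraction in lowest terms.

Total count: 4 + 8 + 7 + 7 + 3 + 3 = 32.
Total exposure: 6 hours.
By Gamma–Poisson conjugacy, the posterior is Gamma(α + Σx, β + Σt) = Gamma(2 + 32, 7 + 6) = Gamma(34, 13).
The posterior predictive for a window of length T is Negative Binomial with variance T·α'·(β'+T)/β'² = 7·34·20/169 = 4760/169.

4760/169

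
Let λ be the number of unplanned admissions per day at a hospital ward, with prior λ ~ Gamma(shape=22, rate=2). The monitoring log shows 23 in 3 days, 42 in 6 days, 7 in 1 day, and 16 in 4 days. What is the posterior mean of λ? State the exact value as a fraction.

Total count: 23 + 42 + 7 + 16 = 88.
Total exposure: 3 + 6 + 1 + 4 = 14 days.
Posterior: α' = 22 + 88 = 110, β' = 2 + 14 = 16.
Posterior mean = α'/β' = 110/16 = 55/8.

55/8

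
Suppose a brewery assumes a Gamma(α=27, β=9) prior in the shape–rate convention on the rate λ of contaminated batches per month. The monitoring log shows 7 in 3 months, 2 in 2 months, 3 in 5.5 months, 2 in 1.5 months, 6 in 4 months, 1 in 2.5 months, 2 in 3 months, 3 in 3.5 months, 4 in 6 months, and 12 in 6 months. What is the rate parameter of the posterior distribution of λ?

46

Total count: 7 + 2 + 3 + 2 + 6 + 1 + 2 + 3 + 4 + 12 = 42.
Total exposure: 3 + 2 + 5.5 + 1.5 + 4 + 2.5 + 3 + 3.5 + 6 + 6 = 37 months.
Conjugate update: add total count to the shape and total exposure to the rate, giving Gamma(69, 46).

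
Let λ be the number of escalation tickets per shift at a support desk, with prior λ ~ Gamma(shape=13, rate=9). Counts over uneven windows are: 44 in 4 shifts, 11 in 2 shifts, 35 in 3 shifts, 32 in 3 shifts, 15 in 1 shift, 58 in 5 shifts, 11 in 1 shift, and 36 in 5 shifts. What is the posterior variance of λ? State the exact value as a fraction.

85/363

Total count: 44 + 11 + 35 + 32 + 15 + 58 + 11 + 36 = 242.
Total exposure: 4 + 2 + 3 + 3 + 1 + 5 + 1 + 5 = 24 shifts.
By Gamma–Poisson conjugacy, the posterior is Gamma(α + Σx, β + Σt) = Gamma(13 + 242, 9 + 24) = Gamma(255, 33).
Posterior variance = α'/β'² = 255/1089 = 85/363.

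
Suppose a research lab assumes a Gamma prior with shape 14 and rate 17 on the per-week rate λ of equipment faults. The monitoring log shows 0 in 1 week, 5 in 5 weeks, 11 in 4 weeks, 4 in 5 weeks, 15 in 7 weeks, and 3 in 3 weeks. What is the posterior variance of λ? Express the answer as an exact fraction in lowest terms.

Total count: 0 + 5 + 11 + 4 + 15 + 3 = 38.
Total exposure: 1 + 5 + 4 + 5 + 7 + 3 = 25 weeks.
By Gamma–Poisson conjugacy, the posterior is Gamma(α + Σx, β + Σt) = Gamma(14 + 38, 17 + 25) = Gamma(52, 42).
Posterior variance = α'/β'² = 52/1764 = 13/441.

13/441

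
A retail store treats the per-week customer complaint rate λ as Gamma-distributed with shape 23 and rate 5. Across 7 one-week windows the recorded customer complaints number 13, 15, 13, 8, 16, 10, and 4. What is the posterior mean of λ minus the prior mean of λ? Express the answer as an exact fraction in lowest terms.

Total count: 13 + 15 + 13 + 8 + 16 + 10 + 4 = 79.
Total exposure: 7 weeks.
The Gamma prior is conjugate for the Poisson rate, so λ | data ~ Gamma(23+79, 5+7) = Gamma(102, 12).
Posterior mean = 102/12 = 17/2; prior mean = 23/5 = 23/5. Difference = 17/2 − 23/5 = 39/10.

39/10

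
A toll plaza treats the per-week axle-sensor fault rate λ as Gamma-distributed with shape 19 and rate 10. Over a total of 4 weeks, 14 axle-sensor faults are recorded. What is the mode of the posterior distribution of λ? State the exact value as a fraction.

16/7

Total count 14 over total exposure 4 weeks.
The Gamma prior is conjugate for the Poisson rate, so λ | data ~ Gamma(19+14, 10+4) = Gamma(33, 14).
Posterior mode = (α'−1)/β' = 32/14 = 16/7.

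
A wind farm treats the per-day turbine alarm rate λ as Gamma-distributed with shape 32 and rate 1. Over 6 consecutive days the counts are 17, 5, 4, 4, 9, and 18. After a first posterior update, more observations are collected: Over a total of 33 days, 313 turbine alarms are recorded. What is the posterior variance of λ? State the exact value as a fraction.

Total count: 17 + 5 + 4 + 4 + 9 + 18 = 57.
Total exposure: 6 days.
After the first batch: Gamma(32 + 57, 1 + 6) = Gamma(89, 7).
Total count 313 over total exposure 33 days.
After the second batch: Gamma(89 + 313, 7 + 33) = Gamma(402, 40).
Posterior variance = α'/β'² = 402/1600 = 201/800.

201/800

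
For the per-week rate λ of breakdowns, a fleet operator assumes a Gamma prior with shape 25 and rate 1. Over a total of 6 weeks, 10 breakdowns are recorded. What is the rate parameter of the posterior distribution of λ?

Total count 10 over total exposure 6 weeks.
Posterior: α' = 25 + 10 = 35, β' = 1 + 6 = 7.

7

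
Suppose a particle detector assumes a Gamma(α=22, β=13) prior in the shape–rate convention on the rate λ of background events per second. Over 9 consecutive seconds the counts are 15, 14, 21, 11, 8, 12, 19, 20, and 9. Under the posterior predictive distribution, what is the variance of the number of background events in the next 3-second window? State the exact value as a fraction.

Total count: 15 + 14 + 21 + 11 + 8 + 12 + 19 + 20 + 9 = 129.
Total exposure: 9 seconds.
Posterior: α' = 22 + 129 = 151, β' = 13 + 9 = 22.
The posterior predictive for a window of length T is Negative Binomial with variance T·α'·(β'+T)/β'² = 3·151·25/484 = 11325/484.

11325/484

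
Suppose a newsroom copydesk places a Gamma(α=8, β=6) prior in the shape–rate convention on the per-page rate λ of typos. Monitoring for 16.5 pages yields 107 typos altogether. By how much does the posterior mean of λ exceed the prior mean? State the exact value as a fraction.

34/9

Total count 107 over total exposure 16.5 pages.
Gamma(α, β) with Poisson data over total exposure Σt gives posterior Gamma(α+Σx, β+Σt) = Gamma(115, 45/2).
Posterior mean = 115/(45/2) = 46/9; prior mean = 8/6 = 4/3. Difference = 46/9 − 4/3 = 34/9.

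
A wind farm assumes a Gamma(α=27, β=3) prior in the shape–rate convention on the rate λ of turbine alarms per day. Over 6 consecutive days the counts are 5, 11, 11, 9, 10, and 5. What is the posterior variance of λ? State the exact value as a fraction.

Total count: 5 + 11 + 11 + 9 + 10 + 5 = 51.
Total exposure: 6 days.
The Gamma prior is conjugate for the Poisson rate, so λ | data ~ Gamma(27+51, 3+6) = Gamma(78, 9).
Posterior variance = α'/β'² = 78/81 = 26/27.

26/27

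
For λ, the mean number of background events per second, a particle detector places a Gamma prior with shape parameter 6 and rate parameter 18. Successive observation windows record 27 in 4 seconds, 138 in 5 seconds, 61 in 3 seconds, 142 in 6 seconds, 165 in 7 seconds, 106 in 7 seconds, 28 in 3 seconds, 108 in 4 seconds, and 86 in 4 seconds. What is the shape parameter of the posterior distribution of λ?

867

Total count: 27 + 138 + 61 + 142 + 165 + 106 + 28 + 108 + 86 = 861.
Total exposure: 4 + 5 + 3 + 6 + 7 + 7 + 3 + 4 + 4 = 43 seconds.
Gamma(α, β) with Poisson data over total exposure Σt gives posterior Gamma(α+Σx, β+Σt) = Gamma(867, 61).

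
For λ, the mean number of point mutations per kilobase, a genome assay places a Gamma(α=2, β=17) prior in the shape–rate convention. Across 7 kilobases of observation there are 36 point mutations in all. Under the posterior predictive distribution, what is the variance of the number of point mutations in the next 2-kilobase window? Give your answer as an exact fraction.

247/72

Total count 36 over total exposure 7 kilobases.
Gamma(α, β) with Poisson data over total exposure Σt gives posterior Gamma(α+Σx, β+Σt) = Gamma(38, 24).
The posterior predictive for a window of length T is Negative Binomial with variance T·α'·(β'+T)/β'² = 2·38·26/576 = 247/72.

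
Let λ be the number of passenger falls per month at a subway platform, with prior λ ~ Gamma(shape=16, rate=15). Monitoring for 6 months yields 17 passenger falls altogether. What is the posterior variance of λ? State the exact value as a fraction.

Total count 17 over total exposure 6 months.
Conjugate update: add total count to the shape and total exposure to the rate, giving Gamma(33, 21).
Posterior variance = α'/β'² = 33/441 = 11/147.

11/147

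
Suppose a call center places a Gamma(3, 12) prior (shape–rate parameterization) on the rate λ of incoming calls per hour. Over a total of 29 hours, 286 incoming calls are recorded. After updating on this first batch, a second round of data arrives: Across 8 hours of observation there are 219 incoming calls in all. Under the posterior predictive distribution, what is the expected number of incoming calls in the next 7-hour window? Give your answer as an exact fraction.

508/7

Total count 286 over total exposure 29 hours.
After the first batch: Gamma(3 + 286, 12 + 29) = Gamma(289, 41).
Total count 219 over total exposure 8 hours.
After the second batch: Gamma(289 + 219, 41 + 8) = Gamma(508, 49).
Predictive mean over a 7-hour window = T·E[λ|data] = 7·508/49 = 508/7.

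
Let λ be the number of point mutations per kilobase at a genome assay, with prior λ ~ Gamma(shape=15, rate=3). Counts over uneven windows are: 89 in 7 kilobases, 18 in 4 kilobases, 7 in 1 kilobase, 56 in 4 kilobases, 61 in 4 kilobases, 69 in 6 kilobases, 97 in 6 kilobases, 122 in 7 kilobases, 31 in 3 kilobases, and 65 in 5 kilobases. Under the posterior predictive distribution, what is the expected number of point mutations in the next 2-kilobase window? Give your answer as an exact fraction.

Total count: 89 + 18 + 7 + 56 + 61 + 69 + 97 + 122 + 31 + 65 = 615.
Total exposure: 7 + 4 + 1 + 4 + 4 + 6 + 6 + 7 + 3 + 5 = 47 kilobases.
Posterior: α' = 15 + 615 = 630, β' = 3 + 47 = 50.
Predictive mean over a 2-kilobase window = T·E[λ|data] = 2·630/50 = 126/5.

126/5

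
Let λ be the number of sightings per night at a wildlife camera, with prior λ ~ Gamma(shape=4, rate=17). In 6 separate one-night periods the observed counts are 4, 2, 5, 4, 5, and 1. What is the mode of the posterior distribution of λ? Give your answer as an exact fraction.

Total count: 4 + 2 + 5 + 4 + 5 + 1 = 21.
Total exposure: 6 nights.
By Gamma–Poisson conjugacy, the posterior is Gamma(α + Σx, β + Σt) = Gamma(4 + 21, 17 + 6) = Gamma(25, 23).
Posterior mode = (α'−1)/β' = 24/23.

24/23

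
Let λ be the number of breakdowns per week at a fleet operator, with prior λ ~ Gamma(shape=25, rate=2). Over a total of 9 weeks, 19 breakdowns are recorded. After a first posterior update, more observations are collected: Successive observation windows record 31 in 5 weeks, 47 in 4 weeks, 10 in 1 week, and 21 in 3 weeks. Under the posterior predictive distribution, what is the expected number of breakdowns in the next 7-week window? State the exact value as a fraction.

Total count 19 over total exposure 9 weeks.
After the first batch: Gamma(25 + 19, 2 + 9) = Gamma(44, 11).
Total count: 31 + 47 + 10 + 21 = 109.
Total exposure: 5 + 4 + 1 + 3 = 13 weeks.
After the second batch: Gamma(44 + 109, 11 + 13) = Gamma(153, 24).
Predictive mean over a 7-week window = T·E[λ|data] = 7·153/24 = 357/8.

357/8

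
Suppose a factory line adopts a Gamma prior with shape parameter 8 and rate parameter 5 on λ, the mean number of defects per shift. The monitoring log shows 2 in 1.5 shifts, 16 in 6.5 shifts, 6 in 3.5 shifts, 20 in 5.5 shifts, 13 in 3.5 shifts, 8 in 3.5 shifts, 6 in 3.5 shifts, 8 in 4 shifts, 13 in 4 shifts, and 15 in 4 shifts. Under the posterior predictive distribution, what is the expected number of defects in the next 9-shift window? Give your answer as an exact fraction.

Total count: 2 + 16 + 6 + 20 + 13 + 8 + 6 + 8 + 13 + 15 = 107.
Total exposure: 1.5 + 6.5 + 3.5 + 5.5 + 3.5 + 3.5 + 3.5 + 4 + 4 + 4 = 39.5 shifts.
Conjugate update: add total count to the shape and total exposure to the rate, giving Gamma(115, 89/2).
Predictive mean over a 9-shift window = T·E[λ|data] = 9·115/(89/2) = 2070/89.

2070/89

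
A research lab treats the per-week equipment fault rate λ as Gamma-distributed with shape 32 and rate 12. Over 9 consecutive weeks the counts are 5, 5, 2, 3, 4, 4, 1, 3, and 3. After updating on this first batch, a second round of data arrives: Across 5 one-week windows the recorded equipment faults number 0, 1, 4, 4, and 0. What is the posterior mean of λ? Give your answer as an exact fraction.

Total count: 5 + 5 + 2 + 3 + 4 + 4 + 1 + 3 + 3 = 30.
Total exposure: 9 weeks.
After the first batch: Gamma(32 + 30, 12 + 9) = Gamma(62, 21).
Total count: 0 + 1 + 4 + 4 + 0 = 9.
Total exposure: 5 weeks.
After the second batch: Gamma(62 + 9, 21 + 5) = Gamma(71, 26).
Posterior mean = α'/β' = 71/26.

71/26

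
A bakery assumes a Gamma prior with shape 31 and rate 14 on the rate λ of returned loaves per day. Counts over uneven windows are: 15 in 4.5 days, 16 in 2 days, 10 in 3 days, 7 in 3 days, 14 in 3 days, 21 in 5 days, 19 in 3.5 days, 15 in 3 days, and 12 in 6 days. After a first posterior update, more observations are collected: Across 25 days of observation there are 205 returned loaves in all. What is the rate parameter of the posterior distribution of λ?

Total count: 15 + 16 + 10 + 7 + 14 + 21 + 19 + 15 + 12 = 129.
Total exposure: 4.5 + 2 + 3 + 3 + 3 + 5 + 3.5 + 3 + 6 = 33 days.
After the first batch: Gamma(31 + 129, 14 + 33) = Gamma(160, 47).
Total count 205 over total exposure 25 days.
After the second batch: Gamma(160 + 205, 47 + 25) = Gamma(365, 72).

72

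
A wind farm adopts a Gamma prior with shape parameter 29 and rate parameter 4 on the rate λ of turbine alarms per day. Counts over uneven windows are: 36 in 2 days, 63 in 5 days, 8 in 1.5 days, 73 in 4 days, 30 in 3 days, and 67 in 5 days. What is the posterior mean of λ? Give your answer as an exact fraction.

Total count: 36 + 63 + 8 + 73 + 30 + 67 = 277.
Total exposure: 2 + 5 + 1.5 + 4 + 3 + 5 = 20.5 days.
The Gamma prior is conjugate for the Poisson rate, so λ | data ~ Gamma(29+277, 4+20.5) = Gamma(306, 49/2).
Posterior mean = α'/β' = 306/(49/2) = 612/49.

612/49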